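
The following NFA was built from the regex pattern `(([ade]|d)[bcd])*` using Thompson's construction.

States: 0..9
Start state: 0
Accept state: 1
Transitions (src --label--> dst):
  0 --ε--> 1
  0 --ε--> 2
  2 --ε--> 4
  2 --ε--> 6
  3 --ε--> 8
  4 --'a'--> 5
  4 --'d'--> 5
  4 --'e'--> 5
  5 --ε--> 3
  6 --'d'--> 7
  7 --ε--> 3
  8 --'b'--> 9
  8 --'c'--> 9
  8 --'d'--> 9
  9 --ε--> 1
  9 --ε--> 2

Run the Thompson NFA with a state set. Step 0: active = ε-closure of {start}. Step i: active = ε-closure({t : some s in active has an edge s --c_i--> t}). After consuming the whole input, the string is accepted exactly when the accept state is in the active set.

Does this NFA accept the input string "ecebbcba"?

S₀ = ε-closure({0}) = {0,1,2,4,6}
'e' @ 1: {3,5,8}
'c' @ 2: {1,2,4,6,9}  [accepting]
'e' @ 3: {3,5,8}
'b' @ 4: {1,2,4,6,9}  [accepting]
'b' @ 5: {}  — dead — no transitions
rest 'cba' ignored (set empty)
after full input: {}  (accept=1 not in)

Answer: REJECT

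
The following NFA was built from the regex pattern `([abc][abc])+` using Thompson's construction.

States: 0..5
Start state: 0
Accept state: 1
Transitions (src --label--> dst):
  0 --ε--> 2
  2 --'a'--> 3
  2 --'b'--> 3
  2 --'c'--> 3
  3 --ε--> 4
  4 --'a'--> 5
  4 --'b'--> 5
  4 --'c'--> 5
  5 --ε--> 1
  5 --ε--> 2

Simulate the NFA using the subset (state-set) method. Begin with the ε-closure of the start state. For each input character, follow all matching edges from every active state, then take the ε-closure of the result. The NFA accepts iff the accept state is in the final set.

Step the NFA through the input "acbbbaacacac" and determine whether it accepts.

Answer: ACCEPT

Steps:
S₀ = ε-closure({0}) = {0,2}
'a' @ 1: {3,4}
'c' @ 2: {1,2,5}  ✓accept
'b' @ 3: {3,4}
'b' @ 4: {1,2,5}  ✓accept
'b' @ 5: {3,4}
'a' @ 6: {1,2,5}  ✓accept
'a' @ 7: {3,4}
'c' @ 8: {1,2,5}  ✓accept
'a' @ 9: {3,4}
'c' @ 10: {1,2,5}  ✓accept
'a' @ 11: {3,4}
'c' @ 12: {1,2,5}  ✓accept
end set {1,2,5} — state 1 in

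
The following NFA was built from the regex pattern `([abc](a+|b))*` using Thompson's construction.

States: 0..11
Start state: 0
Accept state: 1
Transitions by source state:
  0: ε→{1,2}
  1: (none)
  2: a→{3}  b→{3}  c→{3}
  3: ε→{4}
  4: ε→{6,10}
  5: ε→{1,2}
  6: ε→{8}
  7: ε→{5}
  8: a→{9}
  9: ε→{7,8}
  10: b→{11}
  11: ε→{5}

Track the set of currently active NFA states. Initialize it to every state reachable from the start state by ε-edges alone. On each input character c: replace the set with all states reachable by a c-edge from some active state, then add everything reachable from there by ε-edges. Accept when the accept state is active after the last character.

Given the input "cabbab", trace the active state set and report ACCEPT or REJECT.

start: ε-closure({0}) = {0,1,2}
'c' @ 1: {3,4,6,8,10}
'a' @ 2: {1,2,5,7,8,9}  (accept∈set)
'b' @ 3: {3,4,6,8,10}
'b' @ 4: {1,2,5,11}  (accept∈set)
'a' @ 5: {3,4,6,8,10}
'b' @ 6: {1,2,5,11}  (accept∈set)
after full input: {1,2,5,11}  (accept=1 in)

Answer: ACCEPT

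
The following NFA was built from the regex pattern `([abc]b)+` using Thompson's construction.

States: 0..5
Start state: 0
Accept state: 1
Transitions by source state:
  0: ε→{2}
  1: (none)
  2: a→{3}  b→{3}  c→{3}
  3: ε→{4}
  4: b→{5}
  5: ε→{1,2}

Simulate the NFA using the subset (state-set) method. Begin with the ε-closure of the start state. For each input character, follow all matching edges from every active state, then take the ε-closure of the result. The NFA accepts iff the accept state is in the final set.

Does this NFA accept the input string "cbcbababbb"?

initial (ε-close {0}): {0,2}
'c' @ 1: {3,4}
'b' @ 2: {1,2,5}  [accepting]
'c' @ 3: {3,4}
'b' @ 4: {1,2,5}  [accepting]
'a' @ 5: {3,4}
'b' @ 6: {1,2,5}  [accepting]
'a' @ 7: {3,4}
'b' @ 8: {1,2,5}  [accepting]
'b' @ 9: {3,4}
'b' @ 10: {1,2,5}  [accepting]
end set {1,2,5} — state 1 in

Answer: ACCEPT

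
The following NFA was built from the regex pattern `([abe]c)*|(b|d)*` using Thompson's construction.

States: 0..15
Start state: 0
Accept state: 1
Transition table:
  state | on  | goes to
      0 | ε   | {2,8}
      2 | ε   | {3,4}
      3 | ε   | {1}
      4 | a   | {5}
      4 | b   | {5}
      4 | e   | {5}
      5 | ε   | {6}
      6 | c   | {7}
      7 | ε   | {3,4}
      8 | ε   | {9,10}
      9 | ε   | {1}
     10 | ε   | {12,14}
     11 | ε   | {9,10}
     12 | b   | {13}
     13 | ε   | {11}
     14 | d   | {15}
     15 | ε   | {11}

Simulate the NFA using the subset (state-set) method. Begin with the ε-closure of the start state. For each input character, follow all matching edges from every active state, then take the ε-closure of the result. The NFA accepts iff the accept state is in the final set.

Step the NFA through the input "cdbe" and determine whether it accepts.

Answer: REJECT

Trace:
start: ε-closure({0}) = {0,1,2,3,4,8,9,10,12,14}
'c' @ 1: {}  — dead — no transitions
rest 'dbe' ignored (set empty)
final: {}; accept 1 not in set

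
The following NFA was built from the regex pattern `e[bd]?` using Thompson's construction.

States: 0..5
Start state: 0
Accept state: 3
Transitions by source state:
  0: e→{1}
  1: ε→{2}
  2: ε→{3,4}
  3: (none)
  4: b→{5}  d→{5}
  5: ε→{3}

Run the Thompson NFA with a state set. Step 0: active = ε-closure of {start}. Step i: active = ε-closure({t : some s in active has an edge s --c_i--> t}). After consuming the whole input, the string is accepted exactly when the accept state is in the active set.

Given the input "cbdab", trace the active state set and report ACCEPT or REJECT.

Answer: REJECT

Steps:
S₀ = ε-closure({0}) = {0}
'c' @ 1: {}  — state set empty
rest 'bdab' ignored (set empty)
after full input: {}  (accept=3 not in)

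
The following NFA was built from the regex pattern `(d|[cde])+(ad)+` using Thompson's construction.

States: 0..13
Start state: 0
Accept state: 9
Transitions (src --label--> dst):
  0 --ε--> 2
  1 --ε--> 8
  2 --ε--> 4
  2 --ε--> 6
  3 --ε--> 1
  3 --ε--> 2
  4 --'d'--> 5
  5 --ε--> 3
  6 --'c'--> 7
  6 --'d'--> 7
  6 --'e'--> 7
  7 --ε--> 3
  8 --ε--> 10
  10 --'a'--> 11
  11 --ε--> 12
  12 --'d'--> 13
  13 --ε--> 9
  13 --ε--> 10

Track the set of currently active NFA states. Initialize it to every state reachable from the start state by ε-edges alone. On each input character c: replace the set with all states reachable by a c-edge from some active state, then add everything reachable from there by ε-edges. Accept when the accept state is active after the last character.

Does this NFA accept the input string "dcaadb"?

start: ε-closure({0}) = {0,2,4,6}
'd' @ 1: {1,2,3,4,5,6,7,8,10}
'c' @ 2: {1,2,3,4,6,7,8,10}
'a' @ 3: {11,12}
'a' @ 4: {}  — state set empty
rest 'db' ignored (set empty)
after full input: {}  (accept=9 not in)

Answer: REJECT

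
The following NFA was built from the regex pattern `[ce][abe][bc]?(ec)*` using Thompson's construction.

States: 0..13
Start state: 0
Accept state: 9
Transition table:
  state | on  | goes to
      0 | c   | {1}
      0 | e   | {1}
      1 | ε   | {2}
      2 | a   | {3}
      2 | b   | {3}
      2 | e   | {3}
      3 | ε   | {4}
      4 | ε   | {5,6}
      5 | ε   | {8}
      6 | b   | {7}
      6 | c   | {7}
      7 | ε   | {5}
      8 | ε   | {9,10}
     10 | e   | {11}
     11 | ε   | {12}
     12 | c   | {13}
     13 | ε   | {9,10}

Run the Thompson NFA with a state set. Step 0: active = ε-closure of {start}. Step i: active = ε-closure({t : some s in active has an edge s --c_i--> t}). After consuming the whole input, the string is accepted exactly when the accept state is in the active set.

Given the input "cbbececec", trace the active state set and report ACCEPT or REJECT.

Answer: ACCEPT

Steps:
S₀ = ε-closure({0}) = {0}
'c' @ 1: {1,2}
'b' @ 2: {3,4,5,6,8,9,10}  (accept∈set)
'b' @ 3: {5,7,8,9,10}  (accept∈set)
'e' @ 4: {11,12}
'c' @ 5: {9,10,13}  (accept∈set)
'e' @ 6: {11,12}
'c' @ 7: {9,10,13}  (accept∈set)
'e' @ 8: {11,12}
'c' @ 9: {9,10,13}  (accept∈set)
after full input: {9,10,13}  (accept=9 in)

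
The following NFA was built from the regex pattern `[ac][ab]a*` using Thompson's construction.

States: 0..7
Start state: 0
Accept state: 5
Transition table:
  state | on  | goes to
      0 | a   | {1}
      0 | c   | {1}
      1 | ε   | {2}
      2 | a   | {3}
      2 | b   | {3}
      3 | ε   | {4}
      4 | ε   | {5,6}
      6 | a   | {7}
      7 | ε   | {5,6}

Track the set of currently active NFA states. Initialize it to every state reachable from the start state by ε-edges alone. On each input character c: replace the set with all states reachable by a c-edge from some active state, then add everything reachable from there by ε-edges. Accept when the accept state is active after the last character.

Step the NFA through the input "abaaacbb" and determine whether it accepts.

initial (ε-close {0}): {0}
'a' @ 1: {1,2}
'b' @ 2: {3,4,5,6}  [accepting]
'a' @ 3: {5,6,7}  [accepting]
'a' @ 4: {5,6,7}  [accepting]
'a' @ 5: {5,6,7}  [accepting]
'c' @ 6: {}  — state set empty
rest 'bb' ignored (set empty)
end set {} — state 5 not in

Answer: REJECT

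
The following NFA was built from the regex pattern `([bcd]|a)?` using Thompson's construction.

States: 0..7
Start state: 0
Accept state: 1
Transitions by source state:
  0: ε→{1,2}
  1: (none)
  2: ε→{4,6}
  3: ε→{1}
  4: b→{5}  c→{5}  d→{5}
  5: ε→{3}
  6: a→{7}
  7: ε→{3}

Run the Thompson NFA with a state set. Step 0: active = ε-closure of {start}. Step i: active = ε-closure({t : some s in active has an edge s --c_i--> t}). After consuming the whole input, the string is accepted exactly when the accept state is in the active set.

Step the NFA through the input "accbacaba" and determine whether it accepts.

initial (ε-close {0}): {0,1,2,4,6}
'a' @ 1: {1,3,7}  (accept∈set)
'c' @ 2: {}  — dead — no transitions
rest 'cbacaba' ignored (set empty)
end set {} — state 1 not in

Answer: REJECT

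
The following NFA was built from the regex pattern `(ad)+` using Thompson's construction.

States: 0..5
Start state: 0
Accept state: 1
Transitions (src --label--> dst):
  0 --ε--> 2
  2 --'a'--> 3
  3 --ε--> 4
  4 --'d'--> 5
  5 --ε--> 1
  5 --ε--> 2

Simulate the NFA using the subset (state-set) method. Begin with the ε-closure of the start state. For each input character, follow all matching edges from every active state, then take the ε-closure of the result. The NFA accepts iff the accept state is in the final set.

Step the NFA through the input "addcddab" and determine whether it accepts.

Answer: REJECT

Derivation:
S₀ = ε-closure({0}) = {0,2}
'a' @ 1: {3,4}
'd' @ 2: {1,2,5}  ✓accept
'd' @ 3: {}  — dead — no transitions
rest 'cddab' ignored (set empty)
end set {} — state 1 not in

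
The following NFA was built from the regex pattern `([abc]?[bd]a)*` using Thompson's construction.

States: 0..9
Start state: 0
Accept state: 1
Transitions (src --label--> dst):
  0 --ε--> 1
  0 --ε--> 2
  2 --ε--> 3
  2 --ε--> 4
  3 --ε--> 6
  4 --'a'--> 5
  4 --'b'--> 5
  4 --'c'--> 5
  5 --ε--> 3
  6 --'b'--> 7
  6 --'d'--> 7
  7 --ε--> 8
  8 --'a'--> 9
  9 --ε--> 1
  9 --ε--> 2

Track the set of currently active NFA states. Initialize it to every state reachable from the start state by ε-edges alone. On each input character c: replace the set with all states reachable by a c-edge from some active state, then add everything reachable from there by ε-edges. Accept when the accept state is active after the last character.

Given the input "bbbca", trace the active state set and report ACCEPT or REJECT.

start: ε-closure({0}) = {0,1,2,3,4,6}
'b' @ 1: {3,5,6,7,8}
'b' @ 2: {7,8}
'b' @ 3: {}  — state set empty
rest 'ca' ignored (set empty)
end set {} — state 1 not in

Answer: REJECT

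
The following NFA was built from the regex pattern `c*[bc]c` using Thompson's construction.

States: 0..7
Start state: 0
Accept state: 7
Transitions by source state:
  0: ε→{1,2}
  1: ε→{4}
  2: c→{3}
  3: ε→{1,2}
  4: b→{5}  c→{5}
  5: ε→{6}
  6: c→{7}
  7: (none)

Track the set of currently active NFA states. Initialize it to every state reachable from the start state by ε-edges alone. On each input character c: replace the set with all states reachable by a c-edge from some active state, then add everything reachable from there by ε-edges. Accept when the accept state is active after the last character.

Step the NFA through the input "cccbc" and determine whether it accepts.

S₀ = ε-closure({0}) = {0,1,2,4}
'c' @ 1: {1,2,3,4,5,6}
'c' @ 2: {1,2,3,4,5,6,7}  (accept∈set)
'c' @ 3: {1,2,3,4,5,6,7}  (accept∈set)
'b' @ 4: {5,6}
'c' @ 5: {7}  (accept∈set)
final: {7}; accept 7 in set

Answer: ACCEPT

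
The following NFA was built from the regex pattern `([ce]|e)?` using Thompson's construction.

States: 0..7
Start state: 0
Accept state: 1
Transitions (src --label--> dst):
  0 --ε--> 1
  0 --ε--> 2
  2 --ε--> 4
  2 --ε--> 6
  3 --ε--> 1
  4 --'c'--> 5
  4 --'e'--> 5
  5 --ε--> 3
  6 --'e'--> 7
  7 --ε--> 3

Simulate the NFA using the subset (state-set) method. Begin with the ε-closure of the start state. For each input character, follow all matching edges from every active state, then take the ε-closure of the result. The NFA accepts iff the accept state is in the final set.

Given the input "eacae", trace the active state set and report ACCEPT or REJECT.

Answer: REJECT

Derivation:
initial (ε-close {0}): {0,1,2,4,6}
'e' @ 1: {1,3,5,7}  (accept∈set)
'a' @ 2: {}  — state set empty
rest 'cae' ignored (set empty)
end set {} — state 1 not in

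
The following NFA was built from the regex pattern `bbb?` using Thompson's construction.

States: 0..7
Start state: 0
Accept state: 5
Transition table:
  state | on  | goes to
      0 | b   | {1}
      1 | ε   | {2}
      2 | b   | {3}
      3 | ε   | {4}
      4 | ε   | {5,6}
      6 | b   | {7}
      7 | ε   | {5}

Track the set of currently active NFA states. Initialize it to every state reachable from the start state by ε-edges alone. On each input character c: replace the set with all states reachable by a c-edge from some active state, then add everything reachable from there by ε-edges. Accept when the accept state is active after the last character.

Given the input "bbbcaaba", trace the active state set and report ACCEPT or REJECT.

S₀ = ε-closure({0}) = {0}
'b' @ 1: {1,2}
'b' @ 2: {3,4,5,6}  (accept∈set)
'b' @ 3: {5,7}  (accept∈set)
'c' @ 4: {}  — state set empty
rest 'aaba' ignored (set empty)
end set {} — state 5 not in

Answer: REJECT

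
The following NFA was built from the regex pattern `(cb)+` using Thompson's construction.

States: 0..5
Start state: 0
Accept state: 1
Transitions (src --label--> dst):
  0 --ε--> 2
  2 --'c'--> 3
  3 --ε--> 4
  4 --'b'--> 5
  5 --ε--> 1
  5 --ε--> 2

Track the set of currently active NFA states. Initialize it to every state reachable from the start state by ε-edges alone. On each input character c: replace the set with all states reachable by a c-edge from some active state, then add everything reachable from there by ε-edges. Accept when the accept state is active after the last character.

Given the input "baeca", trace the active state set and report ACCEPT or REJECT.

Answer: REJECT

Trace:
S₀ = ε-closure({0}) = {0,2}
'b' @ 1: {}  — dead — no transitions
rest 'aeca' ignored (set empty)
final: {}; accept 1 not in set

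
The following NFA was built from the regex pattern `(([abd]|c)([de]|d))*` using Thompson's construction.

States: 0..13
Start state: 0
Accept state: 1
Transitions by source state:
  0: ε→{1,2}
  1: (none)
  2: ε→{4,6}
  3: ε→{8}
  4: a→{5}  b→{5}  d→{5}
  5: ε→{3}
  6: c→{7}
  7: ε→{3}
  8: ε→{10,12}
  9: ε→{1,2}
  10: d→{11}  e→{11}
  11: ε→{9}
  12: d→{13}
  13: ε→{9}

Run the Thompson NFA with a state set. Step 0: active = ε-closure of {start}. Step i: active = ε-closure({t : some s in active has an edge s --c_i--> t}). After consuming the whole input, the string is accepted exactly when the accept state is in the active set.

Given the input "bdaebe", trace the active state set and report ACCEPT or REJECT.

Answer: ACCEPT

Steps:
start: ε-closure({0}) = {0,1,2,4,6}
'b' @ 1: {3,5,8,10,12}
'd' @ 2: {1,2,4,6,9,11,13}  [accepting]
'a' @ 3: {3,5,8,10,12}
'e' @ 4: {1,2,4,6,9,11}  [accepting]
'b' @ 5: {3,5,8,10,12}
'e' @ 6: {1,2,4,6,9,11}  [accepting]
after full input: {1,2,4,6,9,11}  (accept=1 in)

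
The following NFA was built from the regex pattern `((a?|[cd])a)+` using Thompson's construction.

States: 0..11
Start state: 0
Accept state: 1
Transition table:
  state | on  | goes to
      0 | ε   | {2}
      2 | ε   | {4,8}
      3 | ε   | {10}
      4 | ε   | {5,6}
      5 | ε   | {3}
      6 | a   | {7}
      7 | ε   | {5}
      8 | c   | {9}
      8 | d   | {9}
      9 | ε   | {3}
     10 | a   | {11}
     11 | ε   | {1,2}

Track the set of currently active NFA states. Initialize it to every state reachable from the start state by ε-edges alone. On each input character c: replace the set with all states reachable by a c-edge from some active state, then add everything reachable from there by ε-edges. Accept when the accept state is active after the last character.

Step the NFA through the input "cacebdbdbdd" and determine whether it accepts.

Answer: REJECT

Steps:
S₀ = ε-closure({0}) = {0,2,3,4,5,6,8,10}
'c' @ 1: {3,9,10}
'a' @ 2: {1,2,3,4,5,6,8,10,11}  ✓accept
'c' @ 3: {3,9,10}
'e' @ 4: {}  — dead — no transitions
rest 'bdbdbdd' ignored (set empty)
after full input: {}  (accept=1 not in)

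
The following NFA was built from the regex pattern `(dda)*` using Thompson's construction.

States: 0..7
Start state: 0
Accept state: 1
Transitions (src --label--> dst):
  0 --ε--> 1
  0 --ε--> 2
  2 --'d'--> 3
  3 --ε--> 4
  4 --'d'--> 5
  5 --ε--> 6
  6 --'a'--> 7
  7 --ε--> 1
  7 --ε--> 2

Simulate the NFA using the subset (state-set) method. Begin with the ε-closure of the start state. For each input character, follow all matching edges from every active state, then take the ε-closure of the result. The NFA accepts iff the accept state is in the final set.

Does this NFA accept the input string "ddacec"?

start: ε-closure({0}) = {0,1,2}
'd' @ 1: {3,4}
'd' @ 2: {5,6}
'a' @ 3: {1,2,7}  (accept∈set)
'c' @ 4: {}  — state set empty
rest 'ec' ignored (set empty)
final: {}; accept 1 not in set

Answer: REJECT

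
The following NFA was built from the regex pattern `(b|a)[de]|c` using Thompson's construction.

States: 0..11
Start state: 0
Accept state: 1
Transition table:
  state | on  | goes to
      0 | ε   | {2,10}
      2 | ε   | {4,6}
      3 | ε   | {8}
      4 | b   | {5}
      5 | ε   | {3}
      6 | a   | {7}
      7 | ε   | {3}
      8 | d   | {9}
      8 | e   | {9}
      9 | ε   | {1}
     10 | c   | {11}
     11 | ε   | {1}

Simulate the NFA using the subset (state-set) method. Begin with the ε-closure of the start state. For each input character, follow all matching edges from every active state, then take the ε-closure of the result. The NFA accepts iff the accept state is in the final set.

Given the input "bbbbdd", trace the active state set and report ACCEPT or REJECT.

Answer: REJECT

Steps:
S₀ = ε-closure({0}) = {0,2,4,6,10}
'b' @ 1: {3,5,8}
'b' @ 2: {}  — state set empty
rest 'bbdd' ignored (set empty)
after full input: {}  (accept=1 not in)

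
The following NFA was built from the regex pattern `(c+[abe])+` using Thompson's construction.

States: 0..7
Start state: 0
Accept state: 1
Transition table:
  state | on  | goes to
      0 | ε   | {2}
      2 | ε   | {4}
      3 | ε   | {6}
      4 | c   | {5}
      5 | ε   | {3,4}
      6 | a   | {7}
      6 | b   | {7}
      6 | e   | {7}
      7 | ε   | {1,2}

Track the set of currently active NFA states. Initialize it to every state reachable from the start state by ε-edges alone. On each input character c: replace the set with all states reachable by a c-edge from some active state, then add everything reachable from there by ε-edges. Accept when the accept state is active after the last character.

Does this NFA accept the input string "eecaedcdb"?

S₀ = ε-closure({0}) = {0,2,4}
'e' @ 1: {}  — no active states
rest 'ecaedcdb' ignored (set empty)
after full input: {}  (accept=1 not in)

Answer: REJECT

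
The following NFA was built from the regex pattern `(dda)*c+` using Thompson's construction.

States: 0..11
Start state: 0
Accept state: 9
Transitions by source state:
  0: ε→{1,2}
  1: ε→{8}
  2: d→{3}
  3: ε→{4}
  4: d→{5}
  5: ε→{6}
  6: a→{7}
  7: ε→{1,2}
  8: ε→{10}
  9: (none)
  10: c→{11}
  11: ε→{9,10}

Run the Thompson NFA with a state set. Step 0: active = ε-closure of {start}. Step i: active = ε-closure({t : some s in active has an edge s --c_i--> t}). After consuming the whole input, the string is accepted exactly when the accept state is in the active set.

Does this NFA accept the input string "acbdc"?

Answer: REJECT

Steps:
initial (ε-close {0}): {0,1,2,8,10}
'a' @ 1: {}  — state set empty
rest 'cbdc' ignored (set empty)
final: {}; accept 9 not in set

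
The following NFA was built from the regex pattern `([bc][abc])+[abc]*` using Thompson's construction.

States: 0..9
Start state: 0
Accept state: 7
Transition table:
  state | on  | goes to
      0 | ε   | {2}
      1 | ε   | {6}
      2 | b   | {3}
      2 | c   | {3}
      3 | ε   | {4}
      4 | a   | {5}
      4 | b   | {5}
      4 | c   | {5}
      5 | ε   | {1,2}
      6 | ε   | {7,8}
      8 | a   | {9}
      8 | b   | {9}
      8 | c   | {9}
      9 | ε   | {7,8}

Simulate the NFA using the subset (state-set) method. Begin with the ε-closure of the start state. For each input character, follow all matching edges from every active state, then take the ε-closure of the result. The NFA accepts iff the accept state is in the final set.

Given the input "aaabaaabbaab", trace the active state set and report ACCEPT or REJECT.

Answer: REJECT

Steps:
initial (ε-close {0}): {0,2}
'a' @ 1: {}  — state set empty
rest 'aabaaabbaab' ignored (set empty)
end set {} — state 7 not in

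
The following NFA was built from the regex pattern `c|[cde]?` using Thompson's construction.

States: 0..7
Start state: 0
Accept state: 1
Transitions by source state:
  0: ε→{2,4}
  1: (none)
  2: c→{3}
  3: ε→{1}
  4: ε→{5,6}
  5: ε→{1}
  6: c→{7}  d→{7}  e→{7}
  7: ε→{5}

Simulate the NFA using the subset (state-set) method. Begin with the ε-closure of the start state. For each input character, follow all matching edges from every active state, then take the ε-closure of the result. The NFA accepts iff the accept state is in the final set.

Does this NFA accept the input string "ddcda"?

Answer: REJECT

Steps:
start: ε-closure({0}) = {0,1,2,4,5,6}
'd' @ 1: {1,5,7}  (accept∈set)
'd' @ 2: {}  — no active states
rest 'cda' ignored (set empty)
final: {}; accept 1 not in set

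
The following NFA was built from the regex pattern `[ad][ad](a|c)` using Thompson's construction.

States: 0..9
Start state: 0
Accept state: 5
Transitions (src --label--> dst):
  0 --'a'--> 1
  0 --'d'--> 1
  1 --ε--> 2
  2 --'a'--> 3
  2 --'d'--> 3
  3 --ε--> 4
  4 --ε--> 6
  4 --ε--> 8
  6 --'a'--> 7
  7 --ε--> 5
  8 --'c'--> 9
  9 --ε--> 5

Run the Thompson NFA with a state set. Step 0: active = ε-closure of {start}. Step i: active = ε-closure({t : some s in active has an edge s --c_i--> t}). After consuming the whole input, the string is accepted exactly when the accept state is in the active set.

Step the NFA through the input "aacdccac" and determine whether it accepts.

start: ε-closure({0}) = {0}
'a' @ 1: {1,2}
'a' @ 2: {3,4,6,8}
'c' @ 3: {5,9}  ✓accept
'd' @ 4: {}  — state set empty
rest 'ccac' ignored (set empty)
after full input: {}  (accept=5 not in)

Answer: REJECT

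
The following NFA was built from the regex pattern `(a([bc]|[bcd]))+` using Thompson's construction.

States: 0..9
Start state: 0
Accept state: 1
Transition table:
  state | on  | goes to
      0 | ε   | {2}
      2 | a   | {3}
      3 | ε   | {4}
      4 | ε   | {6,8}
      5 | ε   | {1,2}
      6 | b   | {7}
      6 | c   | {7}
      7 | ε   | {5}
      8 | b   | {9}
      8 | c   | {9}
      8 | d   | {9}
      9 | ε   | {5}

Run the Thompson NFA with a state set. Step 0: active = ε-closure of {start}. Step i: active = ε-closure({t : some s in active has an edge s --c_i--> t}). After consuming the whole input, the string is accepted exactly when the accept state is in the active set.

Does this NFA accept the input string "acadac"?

Answer: ACCEPT

Derivation:
start: ε-closure({0}) = {0,2}
'a' @ 1: {3,4,6,8}
'c' @ 2: {1,2,5,7,9}  (accept∈set)
'a' @ 3: {3,4,6,8}
'd' @ 4: {1,2,5,9}  (accept∈set)
'a' @ 5: {3,4,6,8}
'c' @ 6: {1,2,5,7,9}  (accept∈set)
after full input: {1,2,5,7,9}  (accept=1 in)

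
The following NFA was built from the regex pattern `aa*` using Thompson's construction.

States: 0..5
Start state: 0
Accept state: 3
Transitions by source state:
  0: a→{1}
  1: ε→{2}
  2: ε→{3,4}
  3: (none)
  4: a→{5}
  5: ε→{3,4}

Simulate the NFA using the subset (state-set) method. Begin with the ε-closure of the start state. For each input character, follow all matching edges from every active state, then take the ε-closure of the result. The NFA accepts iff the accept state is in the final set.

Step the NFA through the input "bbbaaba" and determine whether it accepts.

initial (ε-close {0}): {0}
'b' @ 1: {}  — dead — no transitions
rest 'bbaaba' ignored (set empty)
after full input: {}  (accept=3 not in)

Answer: REJECT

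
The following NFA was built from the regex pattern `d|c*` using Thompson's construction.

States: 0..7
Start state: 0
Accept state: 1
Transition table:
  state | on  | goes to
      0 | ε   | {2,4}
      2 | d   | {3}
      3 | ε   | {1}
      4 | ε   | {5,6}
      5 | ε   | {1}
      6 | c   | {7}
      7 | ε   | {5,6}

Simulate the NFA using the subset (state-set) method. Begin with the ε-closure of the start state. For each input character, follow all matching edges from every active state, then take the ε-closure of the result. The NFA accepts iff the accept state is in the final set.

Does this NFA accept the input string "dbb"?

Answer: REJECT

Derivation:
S₀ = ε-closure({0}) = {0,1,2,4,5,6}
'd' @ 1: {1,3}  (accept∈set)
'b' @ 2: {}  — no active states
rest 'b' ignored (set empty)
final: {}; accept 1 not in set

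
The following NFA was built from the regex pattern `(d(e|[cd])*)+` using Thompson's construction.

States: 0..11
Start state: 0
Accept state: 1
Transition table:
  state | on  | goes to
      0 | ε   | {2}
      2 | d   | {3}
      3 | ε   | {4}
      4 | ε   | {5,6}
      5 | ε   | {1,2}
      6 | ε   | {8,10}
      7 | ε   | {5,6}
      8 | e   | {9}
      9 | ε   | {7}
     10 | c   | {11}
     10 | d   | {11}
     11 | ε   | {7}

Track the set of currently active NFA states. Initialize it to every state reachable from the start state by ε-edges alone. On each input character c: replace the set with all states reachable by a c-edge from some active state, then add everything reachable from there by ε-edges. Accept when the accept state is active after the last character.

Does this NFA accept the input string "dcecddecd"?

start: ε-closure({0}) = {0,2}
'd' @ 1: {1,2,3,4,5,6,8,10}  ✓accept
'c' @ 2: {1,2,5,6,7,8,10,11}  ✓accept
'e' @ 3: {1,2,5,6,7,8,9,10}  ✓accept
'c' @ 4: {1,2,5,6,7,8,10,11}  ✓accept
'd' @ 5: {1,2,3,4,5,6,7,8,10,11}  ✓accept
'd' @ 6: {1,2,3,4,5,6,7,8,10,11}  ✓accept
'e' @ 7: {1,2,5,6,7,8,9,10}  ✓accept
'c' @ 8: {1,2,5,6,7,8,10,11}  ✓accept
'd' @ 9: {1,2,3,4,5,6,7,8,10,11}  ✓accept
final: {1,2,3,4,5,6,7,8,10,11}; accept 1 in set

Answer: ACCEPT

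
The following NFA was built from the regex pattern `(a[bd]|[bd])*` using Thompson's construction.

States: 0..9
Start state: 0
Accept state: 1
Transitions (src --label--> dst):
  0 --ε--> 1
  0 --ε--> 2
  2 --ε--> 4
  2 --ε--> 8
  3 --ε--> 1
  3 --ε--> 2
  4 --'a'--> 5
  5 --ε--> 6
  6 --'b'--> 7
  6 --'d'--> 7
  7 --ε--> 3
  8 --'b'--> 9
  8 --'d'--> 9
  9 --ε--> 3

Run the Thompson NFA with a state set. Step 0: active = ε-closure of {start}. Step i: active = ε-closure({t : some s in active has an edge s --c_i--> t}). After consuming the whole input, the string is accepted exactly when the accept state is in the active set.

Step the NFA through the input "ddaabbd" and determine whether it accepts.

initial (ε-close {0}): {0,1,2,4,8}
'd' @ 1: {1,2,3,4,8,9}  (accept∈set)
'd' @ 2: {1,2,3,4,8,9}  (accept∈set)
'a' @ 3: {5,6}
'a' @ 4: {}  — no active states
rest 'bbd' ignored (set empty)
final: {}; accept 1 not in set

Answer: REJECT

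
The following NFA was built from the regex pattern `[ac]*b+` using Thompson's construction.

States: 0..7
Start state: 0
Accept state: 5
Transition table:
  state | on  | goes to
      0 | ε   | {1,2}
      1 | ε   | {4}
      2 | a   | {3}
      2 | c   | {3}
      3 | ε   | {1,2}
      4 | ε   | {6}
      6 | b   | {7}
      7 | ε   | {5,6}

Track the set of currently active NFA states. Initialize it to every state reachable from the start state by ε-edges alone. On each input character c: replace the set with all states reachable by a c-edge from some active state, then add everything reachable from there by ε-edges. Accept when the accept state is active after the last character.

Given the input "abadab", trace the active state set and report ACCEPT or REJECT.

Answer: REJECT

Derivation:
S₀ = ε-closure({0}) = {0,1,2,4,6}
'a' @ 1: {1,2,3,4,6}
'b' @ 2: {5,6,7}  ✓accept
'a' @ 3: {}  — dead — no transitions
rest 'dab' ignored (set empty)
end set {} — state 5 not in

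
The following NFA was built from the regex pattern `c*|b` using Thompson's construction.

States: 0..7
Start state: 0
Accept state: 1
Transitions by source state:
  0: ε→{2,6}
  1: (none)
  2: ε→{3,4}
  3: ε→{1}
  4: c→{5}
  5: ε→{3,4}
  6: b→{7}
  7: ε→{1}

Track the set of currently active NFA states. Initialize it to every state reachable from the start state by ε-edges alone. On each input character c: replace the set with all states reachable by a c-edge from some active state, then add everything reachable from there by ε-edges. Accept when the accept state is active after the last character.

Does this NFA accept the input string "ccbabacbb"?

Answer: REJECT

Trace:
S₀ = ε-closure({0}) = {0,1,2,3,4,6}
'c' @ 1: {1,3,4,5}  ✓accept
'c' @ 2: {1,3,4,5}  ✓accept
'b' @ 3: {}  — no active states
rest 'abacbb' ignored (set empty)
after full input: {}  (accept=1 not in)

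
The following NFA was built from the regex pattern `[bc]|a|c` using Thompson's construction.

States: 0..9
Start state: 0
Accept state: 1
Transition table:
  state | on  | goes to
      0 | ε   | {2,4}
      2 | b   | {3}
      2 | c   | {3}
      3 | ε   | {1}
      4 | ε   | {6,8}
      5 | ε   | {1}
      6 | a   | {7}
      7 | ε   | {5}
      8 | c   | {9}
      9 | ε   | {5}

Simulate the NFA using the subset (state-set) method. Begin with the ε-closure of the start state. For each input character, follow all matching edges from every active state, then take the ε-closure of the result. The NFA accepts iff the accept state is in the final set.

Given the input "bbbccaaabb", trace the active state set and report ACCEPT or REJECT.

start: ε-closure({0}) = {0,2,4,6,8}
'b' @ 1: {1,3}  [accepting]
'b' @ 2: {}  — state set empty
rest 'bccaaabb' ignored (set empty)
final: {}; accept 1 not in set

Answer: REJECT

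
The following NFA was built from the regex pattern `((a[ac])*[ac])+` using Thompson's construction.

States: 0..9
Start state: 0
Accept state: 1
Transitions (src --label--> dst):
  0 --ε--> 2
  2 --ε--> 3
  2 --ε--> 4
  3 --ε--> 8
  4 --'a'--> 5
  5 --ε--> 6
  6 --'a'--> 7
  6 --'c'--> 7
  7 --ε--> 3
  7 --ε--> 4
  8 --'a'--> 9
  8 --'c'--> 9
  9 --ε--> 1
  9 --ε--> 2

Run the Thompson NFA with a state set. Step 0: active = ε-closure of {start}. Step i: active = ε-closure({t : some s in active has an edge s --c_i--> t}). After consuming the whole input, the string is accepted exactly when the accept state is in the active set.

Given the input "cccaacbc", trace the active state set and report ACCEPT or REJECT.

Answer: REJECT

Steps:
start: ε-closure({0}) = {0,2,3,4,8}
'c' @ 1: {1,2,3,4,8,9}  [accepting]
'c' @ 2: {1,2,3,4,8,9}  [accepting]
'c' @ 3: {1,2,3,4,8,9}  [accepting]
'a' @ 4: {1,2,3,4,5,6,8,9}  [accepting]
'a' @ 5: {1,2,3,4,5,6,7,8,9}  [accepting]
'c' @ 6: {1,2,3,4,7,8,9}  [accepting]
'b' @ 7: {}  — dead — no transitions
rest 'c' ignored (set empty)
after full input: {}  (accept=1 not in)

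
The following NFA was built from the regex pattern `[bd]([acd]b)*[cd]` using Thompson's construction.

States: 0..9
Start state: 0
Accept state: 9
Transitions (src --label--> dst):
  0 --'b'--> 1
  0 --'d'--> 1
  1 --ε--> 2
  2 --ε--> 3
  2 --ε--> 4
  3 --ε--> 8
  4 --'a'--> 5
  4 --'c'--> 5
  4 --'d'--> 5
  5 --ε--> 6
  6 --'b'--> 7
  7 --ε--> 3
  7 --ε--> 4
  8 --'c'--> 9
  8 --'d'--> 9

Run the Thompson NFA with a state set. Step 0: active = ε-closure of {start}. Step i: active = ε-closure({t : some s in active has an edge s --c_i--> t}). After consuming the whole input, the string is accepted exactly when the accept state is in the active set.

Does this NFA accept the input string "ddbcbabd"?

Answer: ACCEPT

Trace:
S₀ = ε-closure({0}) = {0}
'd' @ 1: {1,2,3,4,8}
'd' @ 2: {5,6,9}  [accepting]
'b' @ 3: {3,4,7,8}
'c' @ 4: {5,6,9}  [accepting]
'b' @ 5: {3,4,7,8}
'a' @ 6: {5,6}
'b' @ 7: {3,4,7,8}
'd' @ 8: {5,6,9}  [accepting]
end set {5,6,9} — state 9 in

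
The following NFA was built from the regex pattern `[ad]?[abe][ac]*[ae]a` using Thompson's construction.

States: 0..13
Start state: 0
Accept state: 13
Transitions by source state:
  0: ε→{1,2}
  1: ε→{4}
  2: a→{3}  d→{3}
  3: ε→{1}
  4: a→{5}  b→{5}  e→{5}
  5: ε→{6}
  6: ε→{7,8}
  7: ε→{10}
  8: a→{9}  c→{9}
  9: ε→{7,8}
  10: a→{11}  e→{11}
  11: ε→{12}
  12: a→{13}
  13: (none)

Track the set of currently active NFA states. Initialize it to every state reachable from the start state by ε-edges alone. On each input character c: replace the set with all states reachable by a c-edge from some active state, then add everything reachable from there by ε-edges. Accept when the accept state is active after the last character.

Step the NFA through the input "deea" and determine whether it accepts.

start: ε-closure({0}) = {0,1,2,4}
'd' @ 1: {1,3,4}
'e' @ 2: {5,6,7,8,10}
'e' @ 3: {11,12}
'a' @ 4: {13}  [accepting]
after full input: {13}  (accept=13 in)

Answer: ACCEPT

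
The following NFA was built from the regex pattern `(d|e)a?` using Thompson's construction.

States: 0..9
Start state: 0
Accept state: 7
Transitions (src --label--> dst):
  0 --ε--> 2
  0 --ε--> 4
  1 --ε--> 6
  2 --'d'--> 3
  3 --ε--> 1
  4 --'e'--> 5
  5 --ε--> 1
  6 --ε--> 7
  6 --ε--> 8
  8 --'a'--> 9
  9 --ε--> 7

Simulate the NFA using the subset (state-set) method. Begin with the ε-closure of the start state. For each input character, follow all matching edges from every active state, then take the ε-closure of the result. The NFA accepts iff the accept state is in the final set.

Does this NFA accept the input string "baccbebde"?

Answer: REJECT

Steps:
start: ε-closure({0}) = {0,2,4}
'b' @ 1: {}  — dead — no transitions
rest 'accbebde' ignored (set empty)
after full input: {}  (accept=7 not in)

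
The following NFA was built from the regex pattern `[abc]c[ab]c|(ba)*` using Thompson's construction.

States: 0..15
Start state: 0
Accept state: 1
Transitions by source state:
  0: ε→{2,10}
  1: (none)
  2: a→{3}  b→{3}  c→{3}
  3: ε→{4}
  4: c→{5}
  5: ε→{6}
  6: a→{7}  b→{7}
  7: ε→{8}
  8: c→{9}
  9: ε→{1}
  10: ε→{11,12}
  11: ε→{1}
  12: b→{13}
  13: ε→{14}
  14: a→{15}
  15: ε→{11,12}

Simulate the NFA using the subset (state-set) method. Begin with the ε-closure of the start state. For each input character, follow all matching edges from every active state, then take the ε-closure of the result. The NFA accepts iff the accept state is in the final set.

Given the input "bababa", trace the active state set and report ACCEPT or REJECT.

Answer: ACCEPT

Steps:
S₀ = ε-closure({0}) = {0,1,2,10,11,12}
'b' @ 1: {3,4,13,14}
'a' @ 2: {1,11,12,15}  ✓accept
'b' @ 3: {13,14}
'a' @ 4: {1,11,12,15}  ✓accept
'b' @ 5: {13,14}
'a' @ 6: {1,11,12,15}  ✓accept
end set {1,11,12,15} — state 1 in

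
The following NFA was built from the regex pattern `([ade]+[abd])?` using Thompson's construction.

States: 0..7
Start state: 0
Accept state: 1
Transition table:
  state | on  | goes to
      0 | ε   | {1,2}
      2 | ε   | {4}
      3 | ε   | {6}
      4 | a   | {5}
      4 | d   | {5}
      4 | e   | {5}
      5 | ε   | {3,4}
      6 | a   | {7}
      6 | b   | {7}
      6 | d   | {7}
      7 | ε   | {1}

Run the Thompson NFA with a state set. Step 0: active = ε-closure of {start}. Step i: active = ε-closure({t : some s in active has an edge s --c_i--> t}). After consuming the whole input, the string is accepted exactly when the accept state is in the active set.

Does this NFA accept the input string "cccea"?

Answer: REJECT

Derivation:
start: ε-closure({0}) = {0,1,2,4}
'c' @ 1: {}  — dead — no transitions
rest 'ccea' ignored (set empty)
after full input: {}  (accept=1 not in)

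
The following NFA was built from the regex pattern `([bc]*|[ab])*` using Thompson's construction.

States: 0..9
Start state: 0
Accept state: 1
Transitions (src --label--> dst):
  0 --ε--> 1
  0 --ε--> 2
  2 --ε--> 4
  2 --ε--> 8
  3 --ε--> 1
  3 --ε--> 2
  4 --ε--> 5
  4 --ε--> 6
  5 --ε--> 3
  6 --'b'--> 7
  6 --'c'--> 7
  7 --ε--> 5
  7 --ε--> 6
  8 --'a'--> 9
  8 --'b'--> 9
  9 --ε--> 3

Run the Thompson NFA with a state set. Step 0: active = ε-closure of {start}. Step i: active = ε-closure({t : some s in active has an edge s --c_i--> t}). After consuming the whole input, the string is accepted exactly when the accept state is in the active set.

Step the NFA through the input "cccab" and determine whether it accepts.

start: ε-closure({0}) = {0,1,2,3,4,5,6,8}
'c' @ 1: {1,2,3,4,5,6,7,8}  [accepting]
'c' @ 2: {1,2,3,4,5,6,7,8}  [accepting]
'c' @ 3: {1,2,3,4,5,6,7,8}  [accepting]
'a' @ 4: {1,2,3,4,5,6,8,9}  [accepting]
'b' @ 5: {1,2,3,4,5,6,7,8,9}  [accepting]
final: {1,2,3,4,5,6,7,8,9}; accept 1 in set

Answer: ACCEPT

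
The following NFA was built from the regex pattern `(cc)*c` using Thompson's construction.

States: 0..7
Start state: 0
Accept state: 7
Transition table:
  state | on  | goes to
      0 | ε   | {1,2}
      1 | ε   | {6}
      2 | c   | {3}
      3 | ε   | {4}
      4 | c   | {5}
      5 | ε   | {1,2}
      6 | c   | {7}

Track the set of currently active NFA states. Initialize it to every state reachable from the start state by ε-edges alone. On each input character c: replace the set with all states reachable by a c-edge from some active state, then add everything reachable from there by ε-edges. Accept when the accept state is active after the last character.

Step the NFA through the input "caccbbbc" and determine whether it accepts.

Answer: REJECT

Derivation:
start: ε-closure({0}) = {0,1,2,6}
'c' @ 1: {3,4,7}  ✓accept
'a' @ 2: {}  — dead — no transitions
rest 'ccbbbc' ignored (set empty)
after full input: {}  (accept=7 not in)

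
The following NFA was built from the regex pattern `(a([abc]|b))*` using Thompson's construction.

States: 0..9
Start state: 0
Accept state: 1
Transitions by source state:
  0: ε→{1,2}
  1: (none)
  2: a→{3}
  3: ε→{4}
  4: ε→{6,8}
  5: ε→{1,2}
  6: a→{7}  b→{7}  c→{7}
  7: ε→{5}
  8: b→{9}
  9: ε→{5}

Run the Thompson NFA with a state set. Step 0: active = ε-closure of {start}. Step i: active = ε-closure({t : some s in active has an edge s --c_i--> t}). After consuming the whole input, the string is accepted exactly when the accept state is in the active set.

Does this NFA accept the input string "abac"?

start: ε-closure({0}) = {0,1,2}
'a' @ 1: {3,4,6,8}
'b' @ 2: {1,2,5,7,9}  (accept∈set)
'a' @ 3: {3,4,6,8}
'c' @ 4: {1,2,5,7}  (accept∈set)
final: {1,2,5,7}; accept 1 in set

Answer: ACCEPT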